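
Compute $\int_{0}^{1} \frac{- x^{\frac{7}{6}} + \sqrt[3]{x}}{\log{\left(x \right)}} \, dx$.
$\log{\left(\frac{8}{13} \right)}$

Introduce a parameter $a$ in the exponent: let $I(a) = \int_{0}^{1} \frac{- x^{\frac{7}{6}} + x^{a}}{\log{\left(x \right)}} \, dx$.

Since $\dfrac{\partial}{\partial a}\,x^{a} = x^{a} \ln x$, the $\ln x$ in the denominator cancels and
$$\frac{dI}{da} = \int_{0}^{1} x^{a} \, dx = \left[\frac{x^{a+1}}{a+1}\right]_0^1 = \frac{1}{a + 1}.$$

Integrating with respect to $a$ gives $I(a) = \log{\left(\frac{6 a}{13} + \frac{6}{13} \right)} + C$.

At $a = \frac{7}{6}$ the integrand is identically $0$, so $I(\frac{7}{6}) = 0$. The closed form gives $0$, hence $C = 0$.

Setting $a = \frac{1}{3}$:
$$I = \log{\left(\frac{8}{13} \right)}.$$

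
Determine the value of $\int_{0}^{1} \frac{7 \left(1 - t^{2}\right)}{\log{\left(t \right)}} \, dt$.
$- \log{\left(2187 \right)}$

Consider the one-parameter family: let $I(a) = \int_{0}^{1} \frac{7 \left(1 - t^{a}\right)}{\log{\left(t \right)}} \, dt$.

Since $\dfrac{\partial}{\partial a}\,t^{a} = t^{a} \ln t$, the $\ln t$ in the denominator cancels and
$$\frac{dI}{da} = \int_{0}^{1} -7 t^{a} \, dt = -7 \left[\frac{t^{a+1}}{a+1}\right]_0^1 = - \frac{7}{a + 1}.$$

Integrating with respect to $a$ gives $I(a) = - 7 \log{\left(a + 1 \right)} + C$.

At $a = 0$ the integrand is identically $0$, so $I(0) = 0$. The closed form gives $0$, hence $C = 0$.

Setting $a = 2$:
$$I = - \log{\left(2187 \right)}.$$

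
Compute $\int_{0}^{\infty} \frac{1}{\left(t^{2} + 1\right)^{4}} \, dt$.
$\frac{5 \pi}{32}$

Begin with the known result
$$J(a) = \int_{0}^{\infty} \frac{1}{a^{2} + t^{2}} \, dt = \frac{\pi}{2 a}.$$

Differentiating under the integral sign with respect to $a$,
$$\frac{dJ}{da} = \int_{0}^{\infty} - \frac{2 a}{\left(a^{2} + t^{2}\right)^{2}} \, dt = - \frac{\pi}{2 a^{2}},$$
so $\int_{0}^{\infty} \frac{1}{\left(a^{2} + t^{2}\right)^{2}} \, dt = \frac{\pi}{4 a^{3}}$.

Repeating — each differentiation of $1/(t^2+a^2)^j$ produces $-2ja/(t^2+a^2)^{j+1}$ — and dividing through by $-2ja$ at each step yields, after $3$ differentiations in total,
$$\int_{0}^{\infty} \frac{1}{\left(a^{2} + t^{2}\right)^{4}} \, dt = \frac{5 \pi}{32 a^{7}}.$$

Setting $a = 1$:
$$I = \frac{5 \pi}{32}.$$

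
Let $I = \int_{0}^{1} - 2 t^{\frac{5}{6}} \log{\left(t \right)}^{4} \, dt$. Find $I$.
$- \frac{373248}{161051}$

Start from the elementary integral
$$J(a) = \int_{0}^{1} - 2 t^{a} \, dt = - \frac{2}{a + 1}.$$

Differentiating under the integral sign brings down a factor of $\ln t$:
$$\frac{dJ}{da} = \int_{0}^{1} - 2 t^{a} \log{\left(t \right)} \, dt = \frac{2}{\left(a + 1\right)^{2}}.$$

Repeating $4$ times in total — each differentiation brings down another $\ln t$ — gives
$$\frac{d^{4}J}{da^{4}} = \int_{0}^{1} - 2 t^{a} \log{\left(t \right)}^{4} \, dt = - \frac{48}{\left(a + 1\right)^{5}},$$
and the integrand here is exactly the target integrand, so $I = - \frac{48}{\left(a + 1\right)^{5}}$.

Setting $a = \frac{5}{6}$:
$$I = - \frac{373248}{161051}.$$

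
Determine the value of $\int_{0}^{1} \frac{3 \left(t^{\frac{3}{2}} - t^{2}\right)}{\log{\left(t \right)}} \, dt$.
$\log{\left(\frac{125}{216} \right)}$

Consider the one-parameter family: let $I(a) = \int_{0}^{1} \frac{3 \left(- t^{2} + t^{a}\right)}{\log{\left(t \right)}} \, dt$.

Since $\dfrac{\partial}{\partial a}\,t^{a} = t^{a} \ln t$, the $\ln t$ in the denominator cancels and
$$\frac{dI}{da} = \int_{0}^{1} 3 t^{a} \, dt = 3 \left[\frac{t^{a+1}}{a+1}\right]_0^1 = \frac{3}{a + 1}.$$

Integrating with respect to $a$ gives $I(a) = \log{\left(\frac{\left(a + 1\right)^{3}}{27} \right)} + C$.

At $a = 2$ the integrand is identically $0$, so $I(2) = 0$. The closed form gives $0$, hence $C = 0$.

Setting $a = \frac{3}{2}$:
$$I = \log{\left(\frac{125}{216} \right)}.$$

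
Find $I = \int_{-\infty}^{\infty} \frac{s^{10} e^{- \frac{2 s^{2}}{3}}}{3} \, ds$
$\frac{76545 \sqrt{6} \sqrt{\pi}}{2048}$

Start from the elementary integral
$$J(a) = \int_{-\infty}^{\infty} \frac{e^{- a s^{2}}}{3} \, ds = \frac{\sqrt{\pi}}{3 \sqrt{a}}.$$

Differentiating under the integral sign brings down a factor of $(-s^2)$:
$$\frac{dJ}{da} = \int_{-\infty}^{\infty} - \frac{s^{2} e^{- a s^{2}}}{3} \, ds = - \frac{\sqrt{\pi}}{6 a^{\frac{3}{2}}}.$$

Repeating $5$ times in total — each differentiation brings down another $(-s^2)$ — gives
$$\frac{d^{5}J}{da^{5}} = \int_{-\infty}^{\infty} - \frac{s^{10} e^{- a s^{2}}}{3} \, ds = - \frac{315 \sqrt{\pi}}{32 a^{\frac{11}{2}}},$$
and the integrand here is $(-1)^{5}$ times the target integrand, so $I = (-1)^{5}\,\frac{d^{5}J}{da^{5}} = \frac{315 \sqrt{\pi}}{32 a^{\frac{11}{2}}}$.

Setting $a = \frac{2}{3}$:
$$I = \frac{76545 \sqrt{6} \sqrt{\pi}}{2048}.$$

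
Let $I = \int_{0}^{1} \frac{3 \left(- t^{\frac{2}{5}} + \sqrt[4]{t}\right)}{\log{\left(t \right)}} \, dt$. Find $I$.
$- \log{\left(\frac{21952}{15625} \right)}$

Introduce a parameter $a$ in the exponent: let $I(a) = \int_{0}^{1} \frac{3 \left(\sqrt[4]{t} - t^{a}\right)}{\log{\left(t \right)}} \, dt$.

Since $\dfrac{\partial}{\partial a}\,t^{a} = t^{a} \ln t$, the $\ln t$ in the denominator cancels and
$$\frac{dI}{da} = \int_{0}^{1} -3 t^{a} \, dt = -3 \left[\frac{t^{a+1}}{a+1}\right]_0^1 = - \frac{3}{a + 1}.$$

Integrating with respect to $a$ gives $I(a) = - \log{\left(\frac{64 \left(a + 1\right)^{3}}{125} \right)} + C$.

At $a = \frac{1}{4}$ the integrand is identically $0$, so $I(\frac{1}{4}) = 0$. The closed form gives $0$, hence $C = 0$.

Setting $a = \frac{2}{5}$:
$$I = - \log{\left(\frac{21952}{15625} \right)}.$$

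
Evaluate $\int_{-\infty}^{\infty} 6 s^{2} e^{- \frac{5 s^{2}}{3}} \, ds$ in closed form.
$\frac{9 \sqrt{15} \sqrt{\pi}}{25}$

Begin with the known integral
$$J(a) = \int_{-\infty}^{\infty} 6 e^{- a s^{2}} \, ds = \frac{6 \sqrt{\pi}}{\sqrt{a}}.$$

Differentiating under the integral sign brings down a factor of $(-s^2)$:
$$\frac{dJ}{da} = \int_{-\infty}^{\infty} - 6 s^{2} e^{- a s^{2}} \, ds = - \frac{3 \sqrt{\pi}}{a^{\frac{3}{2}}}.$$

The integral on the left is $-I$, so $I = \frac{3 \sqrt{\pi}}{a^{\frac{3}{2}}}$.

Setting $a = \frac{5}{3}$:
$$I = \frac{9 \sqrt{15} \sqrt{\pi}}{25}.$$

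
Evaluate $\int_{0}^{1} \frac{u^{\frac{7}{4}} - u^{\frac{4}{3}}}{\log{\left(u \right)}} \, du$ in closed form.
$- \log{\left(28 \right)} + \log{\left(33 \right)}$

Replace the exponent $\frac{4}{3}$ by a parameter $a$: let $I(a) = \int_{0}^{1} \frac{u^{\frac{7}{4}} - u^{a}}{\log{\left(u \right)}} \, du$.

Since $\dfrac{\partial}{\partial a}\,u^{a} = u^{a} \ln u$, the $\ln u$ in the denominator cancels and
$$\frac{dI}{da} = \int_{0}^{1} -1 u^{a} \, du = -1 \left[\frac{u^{a+1}}{a+1}\right]_0^1 = - \frac{1}{a + 1}.$$

Integrating with respect to $a$ gives $I(a) = - \log{\left(\frac{4 a}{11} + \frac{4}{11} \right)} + C$.

At $a = \frac{7}{4}$ the integrand is identically $0$, so $I(\frac{7}{4}) = 0$. The closed form gives $0$, hence $C = 0$.

Setting $a = \frac{4}{3}$:
$$I = - \log{\left(28 \right)} + \log{\left(33 \right)}.$$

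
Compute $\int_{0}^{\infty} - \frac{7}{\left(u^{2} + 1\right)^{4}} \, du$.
$- \frac{35 \pi}{32}$

Start from the standard arctangent integral
$$J(a) = \int_{0}^{\infty} - \frac{7}{a^{2} + u^{2}} \, du = - \frac{7 \pi}{2 a}.$$

Differentiating under the integral sign with respect to $a$,
$$\frac{dJ}{da} = \int_{0}^{\infty} \frac{14 a}{\left(a^{2} + u^{2}\right)^{2}} \, du = \frac{7 \pi}{2 a^{2}},$$
so $\int_{0}^{\infty} - \frac{7}{\left(a^{2} + u^{2}\right)^{2}} \, du = - \frac{7 \pi}{4 a^{3}}$.

Repeating — each differentiation of $1/(u^2+a^2)^j$ produces $-2ja/(u^2+a^2)^{j+1}$ — and dividing through by $-2ja$ at each step yields, after $3$ differentiations in total,
$$\int_{0}^{\infty} - \frac{7}{\left(a^{2} + u^{2}\right)^{4}} \, du = - \frac{35 \pi}{32 a^{7}}.$$

Setting $a = 1$:
$$I = - \frac{35 \pi}{32}.$$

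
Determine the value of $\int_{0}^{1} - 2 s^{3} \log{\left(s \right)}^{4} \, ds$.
$- \frac{3}{64}$

Begin with the known integral
$$J(a) = \int_{0}^{1} - 2 s^{a} \, ds = - \frac{2}{a + 1}.$$

Differentiating under the integral sign brings down a factor of $\ln s$:
$$\frac{dJ}{da} = \int_{0}^{1} - 2 s^{a} \log{\left(s \right)} \, ds = \frac{2}{\left(a + 1\right)^{2}}.$$

Repeating $4$ times in total — each differentiation brings down another $\ln s$ — gives
$$\frac{d^{4}J}{da^{4}} = \int_{0}^{1} - 2 s^{a} \log{\left(s \right)}^{4} \, ds = - \frac{48}{\left(a + 1\right)^{5}},$$
and the integrand here is exactly the target integrand, so $I = - \frac{48}{\left(a + 1\right)^{5}}$.

Setting $a = 3$:
$$I = - \frac{3}{64}.$$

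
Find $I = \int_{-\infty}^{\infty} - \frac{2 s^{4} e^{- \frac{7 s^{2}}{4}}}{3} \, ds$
$- \frac{16 \sqrt{7} \sqrt{\pi}}{343}$

Consider the simpler parametrised integral
$$J(a) = \int_{-\infty}^{\infty} - \frac{2 e^{- a s^{2}}}{3} \, ds = - \frac{2 \sqrt{\pi}}{3 \sqrt{a}}.$$

Differentiating under the integral sign brings down a factor of $(-s^2)$:
$$\frac{dJ}{da} = \int_{-\infty}^{\infty} \frac{2 s^{2} e^{- a s^{2}}}{3} \, ds = \frac{\sqrt{\pi}}{3 a^{\frac{3}{2}}}.$$

Repeating twice in total — each differentiation brings down another $(-s^2)$ — gives
$$\frac{d^{2}J}{da^{2}} = \int_{-\infty}^{\infty} - \frac{2 s^{4} e^{- a s^{2}}}{3} \, ds = - \frac{\sqrt{\pi}}{2 a^{\frac{5}{2}}},$$
and the integrand here is exactly the target integrand, so $I = - \frac{\sqrt{\pi}}{2 a^{\frac{5}{2}}}$.

Setting $a = \frac{7}{4}$:
$$I = - \frac{16 \sqrt{7} \sqrt{\pi}}{343}.$$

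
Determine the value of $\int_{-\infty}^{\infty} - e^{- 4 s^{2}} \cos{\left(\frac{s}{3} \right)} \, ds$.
$- \frac{\sqrt{\pi}}{2 e^{\frac{1}{144}}}$

Define $I(b) = \int_{-\infty}^{\infty} - e^{- 4 s^{2}} \cos{\left(b s \right)} \, ds$.

Differentiating under the integral sign,
$$I'(b) = \int_{-\infty}^{\infty} s e^{- 4 s^{2}} \sin{\left(b s \right)} \, ds.$$

Integrate $\int_{-\infty}^{\infty} s \sin(b s)\, e^{- 4 s^{2}}\, ds$ by parts with $u = \sin(b s)$ and $dv = s\, e^{- 4 s^{2}}\, ds$, giving $v = - \frac{e^{- 4 s^{2}}}{8}$. The boundary term vanishes and
$$\int_{-\infty}^{\infty} s \sin(b s)\, e^{- 4 s^{2}}\, ds = \frac{b}{8} \int_{-\infty}^{\infty} \cos(b s)\, e^{- 4 s^{2}}\, ds,$$
so $I'(b) = - \frac{b}{8}\, I(b)$.

This is a separable first-order ODE; solving with the initial condition $I(0) = \int_{-\infty}^{\infty} - e^{- 4 s^{2}}\,ds = - \frac{\sqrt{\pi}}{2}$ gives
$$I(b) = - \frac{\sqrt{\pi} e^{- \frac{b^{2}}{16}}}{2}.$$

Setting $b = \frac{1}{3}$:
$$I = - \frac{\sqrt{\pi}}{2 e^{\frac{1}{144}}}.$$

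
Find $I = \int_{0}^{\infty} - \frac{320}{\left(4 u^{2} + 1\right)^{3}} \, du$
$- 30 \pi$

Recall the elementary integral
$$J(a) = \int_{0}^{\infty} - \frac{5}{a^{2} + u^{2}} \, du = - \frac{5 \pi}{2 a}.$$

Differentiating under the integral sign with respect to $a$,
$$\frac{dJ}{da} = \int_{0}^{\infty} \frac{10 a}{\left(a^{2} + u^{2}\right)^{2}} \, du = \frac{5 \pi}{2 a^{2}},$$
so $\int_{0}^{\infty} - \frac{5}{\left(a^{2} + u^{2}\right)^{2}} \, du = - \frac{5 \pi}{4 a^{3}}$.

Repeating — each differentiation of $1/(u^2+a^2)^j$ produces $-2ja/(u^2+a^2)^{j+1}$ — and dividing through by $-2ja$ at each step yields, after $2$ differentiations in total,
$$\int_{0}^{\infty} - \frac{5}{\left(a^{2} + u^{2}\right)^{3}} \, du = - \frac{15 \pi}{16 a^{5}}.$$

Setting $a = \frac{1}{2}$:
$$I = - 30 \pi.$$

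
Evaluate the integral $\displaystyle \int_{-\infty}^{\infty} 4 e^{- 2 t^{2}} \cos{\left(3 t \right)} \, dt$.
$\frac{2 \sqrt{2} \sqrt{\pi}}{e^{\frac{9}{8}}}$

Treat the cosine frequency as a parameter and define $I(b) = \int_{-\infty}^{\infty} 4 e^{- 2 t^{2}} \cos{\left(b t \right)} \, dt$.

Differentiating under the integral sign,
$$I'(b) = \int_{-\infty}^{\infty} - 4 t e^{- 2 t^{2}} \sin{\left(b t \right)} \, dt.$$

Integrate $\int_{-\infty}^{\infty} t \sin(b t)\, e^{- 2 t^{2}}\, dt$ by parts with $u = \sin(b t)$ and $dv = t\, e^{- 2 t^{2}}\, dt$, giving $v = - \frac{e^{- 2 t^{2}}}{4}$. The boundary term vanishes and
$$\int_{-\infty}^{\infty} t \sin(b t)\, e^{- 2 t^{2}}\, dt = \frac{b}{4} \int_{-\infty}^{\infty} \cos(b t)\, e^{- 2 t^{2}}\, dt,$$
so $I'(b) = - \frac{b}{4}\, I(b)$.

This is a separable first-order ODE; solving with the initial condition $I(0) = \int_{-\infty}^{\infty} 4 e^{- 2 t^{2}}\,dt = 2 \sqrt{2} \sqrt{\pi}$ gives
$$I(b) = 2 \sqrt{2} \sqrt{\pi} e^{- \frac{b^{2}}{8}}.$$

Setting $b = 3$:
$$I = \frac{2 \sqrt{2} \sqrt{\pi}}{e^{\frac{9}{8}}}.$$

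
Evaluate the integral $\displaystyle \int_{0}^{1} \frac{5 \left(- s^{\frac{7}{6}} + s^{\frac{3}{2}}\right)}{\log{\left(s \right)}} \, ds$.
$\log{\left(\frac{759375}{371293} \right)}$

Replace the exponent $\frac{3}{2}$ by a parameter $a$: let $I(a) = \int_{0}^{1} \frac{5 \left(- s^{\frac{7}{6}} + s^{a}\right)}{\log{\left(s \right)}} \, ds$.

Since $\dfrac{\partial}{\partial a}\,s^{a} = s^{a} \ln s$, the $\ln s$ in the denominator cancels and
$$\frac{dI}{da} = \int_{0}^{1} 5 s^{a} \, ds = 5 \left[\frac{s^{a+1}}{a+1}\right]_0^1 = \frac{5}{a + 1}.$$

Integrating with respect to $a$ gives $I(a) = \log{\left(\frac{7776 \left(a + 1\right)^{5}}{371293} \right)} + C$.

At $a = \frac{7}{6}$ the integrand is identically $0$, so $I(\frac{7}{6}) = 0$. The closed form gives $0$, hence $C = 0$.

Setting $a = \frac{3}{2}$:
$$I = \log{\left(\frac{759375}{371293} \right)}.$$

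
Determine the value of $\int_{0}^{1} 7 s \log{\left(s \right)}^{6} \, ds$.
$\frac{315}{8}$

Begin with the known integral
$$J(a) = \int_{0}^{1} 7 s^{a} \, ds = \frac{7}{a + 1}.$$

Differentiating under the integral sign brings down a factor of $\ln s$:
$$\frac{dJ}{da} = \int_{0}^{1} 7 s^{a} \log{\left(s \right)} \, ds = - \frac{7}{\left(a + 1\right)^{2}}.$$

Repeating $6$ times in total — each differentiation brings down another $\ln s$ — gives
$$\frac{d^{6}J}{da^{6}} = \int_{0}^{1} 7 s^{a} \log{\left(s \right)}^{6} \, ds = \frac{5040}{\left(a + 1\right)^{7}},$$
and the integrand here is exactly the target integrand, so $I = \frac{5040}{\left(a + 1\right)^{7}}$.

Setting $a = 1$:
$$I = \frac{315}{8}.$$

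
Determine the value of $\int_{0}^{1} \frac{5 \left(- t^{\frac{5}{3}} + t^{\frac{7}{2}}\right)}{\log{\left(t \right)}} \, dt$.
$- \log{\left(\frac{1048576}{14348907} \right)}$

Consider the one-parameter family: let $I(a) = \int_{0}^{1} \frac{5 \left(t^{\frac{7}{2}} - t^{a}\right)}{\log{\left(t \right)}} \, dt$.

Since $\dfrac{\partial}{\partial a}\,t^{a} = t^{a} \ln t$, the $\ln t$ in the denominator cancels and
$$\frac{dI}{da} = \int_{0}^{1} -5 t^{a} \, dt = -5 \left[\frac{t^{a+1}}{a+1}\right]_0^1 = - \frac{5}{a + 1}.$$

Integrating with respect to $a$ gives $I(a) = - \log{\left(\frac{32 \left(a + 1\right)^{5}}{59049} \right)} + C$.

At $a = \frac{7}{2}$ the integrand is identically $0$, so $I(\frac{7}{2}) = 0$. The closed form gives $0$, hence $C = 0$.

Setting $a = \frac{5}{3}$:
$$I = - \log{\left(\frac{1048576}{14348907} \right)}.$$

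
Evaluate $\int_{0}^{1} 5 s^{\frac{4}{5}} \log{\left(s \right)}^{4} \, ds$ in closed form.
$\frac{125000}{19683}$

Consider the simpler parametrised integral
$$J(a) = \int_{0}^{1} 5 s^{a} \, ds = \frac{5}{a + 1}.$$

Differentiating under the integral sign brings down a factor of $\ln s$:
$$\frac{dJ}{da} = \int_{0}^{1} 5 s^{a} \log{\left(s \right)} \, ds = - \frac{5}{\left(a + 1\right)^{2}}.$$

Repeating $4$ times in total — each differentiation brings down another $\ln s$ — gives
$$\frac{d^{4}J}{da^{4}} = \int_{0}^{1} 5 s^{a} \log{\left(s \right)}^{4} \, ds = \frac{120}{\left(a + 1\right)^{5}},$$
and the integrand here is exactly the target integrand, so $I = \frac{120}{\left(a + 1\right)^{5}}$.

Setting $a = \frac{4}{5}$:
$$I = \frac{125000}{19683}.$$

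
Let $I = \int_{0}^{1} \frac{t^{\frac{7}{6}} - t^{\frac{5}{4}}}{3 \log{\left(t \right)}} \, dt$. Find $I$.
$\log{\left(\frac{\sqrt[3]{26}}{3} \right)}$

Introduce a parameter $a$ in the exponent: let $I(a) = \int_{0}^{1} \frac{t^{\frac{7}{6}} - t^{a}}{3 \log{\left(t \right)}} \, dt$.

Since $\dfrac{\partial}{\partial a}\,t^{a} = t^{a} \ln t$, the $\ln t$ in the denominator cancels and
$$\frac{dI}{da} = \int_{0}^{1} - \frac{1}{3} t^{a} \, dt = - \frac{1}{3} \left[\frac{t^{a+1}}{a+1}\right]_0^1 = - \frac{1}{3 a + 3}.$$

Integrating with respect to $a$ gives $I(a) = - \frac{\log{\left(a + 1 \right)}}{3} - \frac{\log{\left(6 \right)}}{3} + \frac{\log{\left(13 \right)}}{3} + C$.

At $a = \frac{7}{6}$ the integrand is identically $0$, so $I(\frac{7}{6}) = 0$. The closed form gives $0$, hence $C = 0$.

Setting $a = \frac{5}{4}$:
$$I = \log{\left(\frac{\sqrt[3]{26}}{3} \right)}.$$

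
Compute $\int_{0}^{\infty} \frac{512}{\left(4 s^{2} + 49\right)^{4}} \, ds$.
$\frac{40 \pi}{823543}$

Begin with the known result
$$J(a) = \int_{0}^{\infty} \frac{2}{a^{2} + s^{2}} \, ds = \frac{\pi}{a}.$$

Differentiating under the integral sign with respect to $a$,
$$\frac{dJ}{da} = \int_{0}^{\infty} - \frac{4 a}{\left(a^{2} + s^{2}\right)^{2}} \, ds = - \frac{\pi}{a^{2}},$$
so $\int_{0}^{\infty} \frac{2}{\left(a^{2} + s^{2}\right)^{2}} \, ds = \frac{\pi}{2 a^{3}}$.

Repeating — each differentiation of $1/(s^2+a^2)^j$ produces $-2ja/(s^2+a^2)^{j+1}$ — and dividing through by $-2ja$ at each step yields, after $3$ differentiations in total,
$$\int_{0}^{\infty} \frac{2}{\left(a^{2} + s^{2}\right)^{4}} \, ds = \frac{5 \pi}{16 a^{7}}.$$

Setting $a = \frac{7}{2}$:
$$I = \frac{40 \pi}{823543}.$$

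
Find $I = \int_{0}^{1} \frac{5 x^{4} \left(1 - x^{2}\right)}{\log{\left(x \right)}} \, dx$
$\log{\left(\frac{3125}{16807} \right)}$

Replace the exponent $4$ by a parameter $a$: let $I(a) = \int_{0}^{1} \frac{5 \left(- x^{6} + x^{a}\right)}{\log{\left(x \right)}} \, dx$.

Since $\dfrac{\partial}{\partial a}\,x^{a} = x^{a} \ln x$, the $\ln x$ in the denominator cancels and
$$\frac{dI}{da} = \int_{0}^{1} 5 x^{a} \, dx = 5 \left[\frac{x^{a+1}}{a+1}\right]_0^1 = \frac{5}{a + 1}.$$

Integrating with respect to $a$ gives $I(a) = \log{\left(\frac{\left(a + 1\right)^{5}}{16807} \right)} + C$.

At $a = 6$ the integrand is identically $0$, so $I(6) = 0$. The closed form gives $0$, hence $C = 0$.

Setting $a = 4$:
$$I = \log{\left(\frac{3125}{16807} \right)}.$$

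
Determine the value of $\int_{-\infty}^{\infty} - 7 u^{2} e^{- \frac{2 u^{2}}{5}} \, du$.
$- \frac{35 \sqrt{10} \sqrt{\pi}}{8}$

Begin with the known integral
$$J(a) = \int_{-\infty}^{\infty} - 7 e^{- a u^{2}} \, du = - \frac{7 \sqrt{\pi}}{\sqrt{a}}.$$

Differentiating under the integral sign brings down a factor of $(-u^2)$:
$$\frac{dJ}{da} = \int_{-\infty}^{\infty} 7 u^{2} e^{- a u^{2}} \, du = \frac{7 \sqrt{\pi}}{2 a^{\frac{3}{2}}}.$$

The integral on the left is $-I$, so $I = - \frac{7 \sqrt{\pi}}{2 a^{\frac{3}{2}}}$.

Setting $a = \frac{2}{5}$:
$$I = - \frac{35 \sqrt{10} \sqrt{\pi}}{8}.$$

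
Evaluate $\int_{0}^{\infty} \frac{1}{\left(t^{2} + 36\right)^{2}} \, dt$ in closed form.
$\frac{\pi}{864}$

Recall the elementary integral
$$J(a) = \int_{0}^{\infty} \frac{1}{a^{2} + t^{2}} \, dt = \frac{\pi}{2 a}.$$

Differentiating under the integral sign with respect to $a$,
$$\frac{dJ}{da} = \int_{0}^{\infty} - \frac{2 a}{\left(a^{2} + t^{2}\right)^{2}} \, dt = - \frac{\pi}{2 a^{2}},$$
so $\int_{0}^{\infty} \frac{1}{\left(a^{2} + t^{2}\right)^{2}} \, dt = \frac{\pi}{4 a^{3}}$.

Setting $a = 6$:
$$I = \frac{\pi}{864}.$$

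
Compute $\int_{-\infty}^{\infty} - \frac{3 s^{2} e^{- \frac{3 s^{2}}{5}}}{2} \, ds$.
$- \frac{5 \sqrt{15} \sqrt{\pi}}{12}$

Consider the simpler parametrised integral
$$J(a) = \int_{-\infty}^{\infty} - \frac{3 e^{- a s^{2}}}{2} \, ds = - \frac{3 \sqrt{\pi}}{2 \sqrt{a}}.$$

Differentiating under the integral sign brings down a factor of $(-s^2)$:
$$\frac{dJ}{da} = \int_{-\infty}^{\infty} \frac{3 s^{2} e^{- a s^{2}}}{2} \, ds = \frac{3 \sqrt{\pi}}{4 a^{\frac{3}{2}}}.$$

The integral on the left is $-I$, so $I = - \frac{3 \sqrt{\pi}}{4 a^{\frac{3}{2}}}$.

Setting $a = \frac{3}{5}$:
$$I = - \frac{5 \sqrt{15} \sqrt{\pi}}{12}.$$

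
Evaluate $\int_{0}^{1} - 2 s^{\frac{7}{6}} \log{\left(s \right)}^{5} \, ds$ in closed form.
$\frac{11197440}{4826809}$

Start from the elementary integral
$$J(a) = \int_{0}^{1} - 2 s^{a} \, ds = - \frac{2}{a + 1}.$$

Differentiating under the integral sign brings down a factor of $\ln s$:
$$\frac{dJ}{da} = \int_{0}^{1} - 2 s^{a} \log{\left(s \right)} \, ds = \frac{2}{\left(a + 1\right)^{2}}.$$

Repeating $5$ times in total — each differentiation brings down another $\ln s$ — gives
$$\frac{d^{5}J}{da^{5}} = \int_{0}^{1} - 2 s^{a} \log{\left(s \right)}^{5} \, ds = \frac{240}{\left(a + 1\right)^{6}},$$
and the integrand here is exactly the target integrand, so $I = \frac{240}{\left(a + 1\right)^{6}}$.

Setting $a = \frac{7}{6}$:
$$I = \frac{11197440}{4826809}.$$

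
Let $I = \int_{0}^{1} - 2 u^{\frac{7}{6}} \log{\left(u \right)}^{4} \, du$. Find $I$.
$- \frac{373248}{371293}$

Start from the elementary integral
$$J(a) = \int_{0}^{1} - 2 u^{a} \, du = - \frac{2}{a + 1}.$$

Differentiating under the integral sign brings down a factor of $\ln u$:
$$\frac{dJ}{da} = \int_{0}^{1} - 2 u^{a} \log{\left(u \right)} \, du = \frac{2}{\left(a + 1\right)^{2}}.$$

Repeating $4$ times in total — each differentiation brings down another $\ln u$ — gives
$$\frac{d^{4}J}{da^{4}} = \int_{0}^{1} - 2 u^{a} \log{\left(u \right)}^{4} \, du = - \frac{48}{\left(a + 1\right)^{5}},$$
and the integrand here is exactly the target integrand, so $I = - \frac{48}{\left(a + 1\right)^{5}}$.

Setting $a = \frac{7}{6}$:
$$I = - \frac{373248}{371293}.$$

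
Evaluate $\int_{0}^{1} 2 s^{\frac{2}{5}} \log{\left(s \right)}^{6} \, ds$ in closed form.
$\frac{112500000}{823543}$

Begin with the known integral
$$J(a) = \int_{0}^{1} 2 s^{a} \, ds = \frac{2}{a + 1}.$$

Differentiating under the integral sign brings down a factor of $\ln s$:
$$\frac{dJ}{da} = \int_{0}^{1} 2 s^{a} \log{\left(s \right)} \, ds = - \frac{2}{\left(a + 1\right)^{2}}.$$

Repeating $6$ times in total — each differentiation brings down another $\ln s$ — gives
$$\frac{d^{6}J}{da^{6}} = \int_{0}^{1} 2 s^{a} \log{\left(s \right)}^{6} \, ds = \frac{1440}{\left(a + 1\right)^{7}},$$
and the integrand here is exactly the target integrand, so $I = \frac{1440}{\left(a + 1\right)^{7}}$.

Setting $a = \frac{2}{5}$:
$$I = \frac{112500000}{823543}.$$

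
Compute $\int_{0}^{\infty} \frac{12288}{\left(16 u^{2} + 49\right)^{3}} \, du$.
$\frac{576 \pi}{16807}$

Recall the elementary integral
$$J(a) = \int_{0}^{\infty} \frac{3}{a^{2} + u^{2}} \, du = \frac{3 \pi}{2 a}.$$

Differentiating under the integral sign with respect to $a$,
$$\frac{dJ}{da} = \int_{0}^{\infty} - \frac{6 a}{\left(a^{2} + u^{2}\right)^{2}} \, du = - \frac{3 \pi}{2 a^{2}},$$
so $\int_{0}^{\infty} \frac{3}{\left(a^{2} + u^{2}\right)^{2}} \, du = \frac{3 \pi}{4 a^{3}}$.

Repeating — each differentiation of $1/(u^2+a^2)^j$ produces $-2ja/(u^2+a^2)^{j+1}$ — and dividing through by $-2ja$ at each step yields, after $2$ differentiations in total,
$$\int_{0}^{\infty} \frac{3}{\left(a^{2} + u^{2}\right)^{3}} \, du = \frac{9 \pi}{16 a^{5}}.$$

Setting $a = \frac{7}{4}$:
$$I = \frac{576 \pi}{16807}.$$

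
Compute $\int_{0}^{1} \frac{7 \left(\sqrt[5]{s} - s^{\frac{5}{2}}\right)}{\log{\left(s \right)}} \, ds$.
$\log{\left(\frac{35831808}{64339296875} \right)}$

Replace the exponent $\frac{1}{5}$ by a parameter $a$: let $I(a) = \int_{0}^{1} \frac{7 \left(- s^{\frac{5}{2}} + s^{a}\right)}{\log{\left(s \right)}} \, ds$.

Since $\dfrac{\partial}{\partial a}\,s^{a} = s^{a} \ln s$, the $\ln s$ in the denominator cancels and
$$\frac{dI}{da} = \int_{0}^{1} 7 s^{a} \, ds = 7 \left[\frac{s^{a+1}}{a+1}\right]_0^1 = \frac{7}{a + 1}.$$

Integrating with respect to $a$ gives $I(a) = \log{\left(\frac{128 \left(a + 1\right)^{7}}{823543} \right)} + C$.

At $a = \frac{5}{2}$ the integrand is identically $0$, so $I(\frac{5}{2}) = 0$. The closed form gives $0$, hence $C = 0$.

Setting $a = \frac{1}{5}$:
$$I = \log{\left(\frac{35831808}{64339296875} \right)}.$$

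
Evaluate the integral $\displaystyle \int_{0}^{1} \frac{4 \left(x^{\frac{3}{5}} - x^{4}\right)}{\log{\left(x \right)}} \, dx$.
$- \log{\left(\frac{390625}{4096} \right)}$

Replace the exponent $4$ by a parameter $a$: let $I(a) = \int_{0}^{1} \frac{4 \left(x^{\frac{3}{5}} - x^{a}\right)}{\log{\left(x \right)}} \, dx$.

Since $\dfrac{\partial}{\partial a}\,x^{a} = x^{a} \ln x$, the $\ln x$ in the denominator cancels and
$$\frac{dI}{da} = \int_{0}^{1} -4 x^{a} \, dx = -4 \left[\frac{x^{a+1}}{a+1}\right]_0^1 = - \frac{4}{a + 1}.$$

Integrating with respect to $a$ gives $I(a) = - \log{\left(\frac{625 \left(a + 1\right)^{4}}{4096} \right)} + C$.

At $a = \frac{3}{5}$ the integrand is identically $0$, so $I(\frac{3}{5}) = 0$. The closed form gives $0$, hence $C = 0$.

Setting $a = 4$:
$$I = - \log{\left(\frac{390625}{4096} \right)}.$$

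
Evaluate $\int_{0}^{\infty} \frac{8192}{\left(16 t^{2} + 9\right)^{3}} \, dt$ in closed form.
$\frac{128 \pi}{81}$

Start from the standard arctangent integral
$$J(a) = \int_{0}^{\infty} \frac{2}{a^{2} + t^{2}} \, dt = \frac{\pi}{a}.$$

Differentiating under the integral sign with respect to $a$,
$$\frac{dJ}{da} = \int_{0}^{\infty} - \frac{4 a}{\left(a^{2} + t^{2}\right)^{2}} \, dt = - \frac{\pi}{a^{2}},$$
so $\int_{0}^{\infty} \frac{2}{\left(a^{2} + t^{2}\right)^{2}} \, dt = \frac{\pi}{2 a^{3}}$.

Repeating — each differentiation of $1/(t^2+a^2)^j$ produces $-2ja/(t^2+a^2)^{j+1}$ — and dividing through by $-2ja$ at each step yields, after $2$ differentiations in total,
$$\int_{0}^{\infty} \frac{2}{\left(a^{2} + t^{2}\right)^{3}} \, dt = \frac{3 \pi}{8 a^{5}}.$$

Setting $a = \frac{3}{4}$:
$$I = \frac{128 \pi}{81}.$$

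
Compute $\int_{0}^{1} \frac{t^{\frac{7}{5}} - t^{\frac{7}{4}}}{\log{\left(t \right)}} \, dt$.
$- \log{\left(55 \right)} + \log{\left(48 \right)}$

Introduce a parameter $a$ in the exponent: let $I(a) = \int_{0}^{1} \frac{t^{\frac{7}{5}} - t^{a}}{\log{\left(t \right)}} \, dt$.

Since $\dfrac{\partial}{\partial a}\,t^{a} = t^{a} \ln t$, the $\ln t$ in the denominator cancels and
$$\frac{dI}{da} = \int_{0}^{1} -1 t^{a} \, dt = -1 \left[\frac{t^{a+1}}{a+1}\right]_0^1 = - \frac{1}{a + 1}.$$

Integrating with respect to $a$ gives $I(a) = - \log{\left(\frac{5 a}{12} + \frac{5}{12} \right)} + C$.

At $a = \frac{7}{5}$ the integrand is identically $0$, so $I(\frac{7}{5}) = 0$. The closed form gives $0$, hence $C = 0$.

Setting $a = \frac{7}{4}$:
$$I = - \log{\left(55 \right)} + \log{\left(48 \right)}.$$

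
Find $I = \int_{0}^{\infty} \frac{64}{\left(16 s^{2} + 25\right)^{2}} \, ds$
$\frac{4 \pi}{125}$

Begin with the known result
$$J(a) = \int_{0}^{\infty} \frac{1}{4 \left(a^{2} + s^{2}\right)} \, ds = \frac{\pi}{8 a}.$$

Differentiating under the integral sign with respect to $a$,
$$\frac{dJ}{da} = \int_{0}^{\infty} - \frac{a}{2 \left(a^{2} + s^{2}\right)^{2}} \, ds = - \frac{\pi}{8 a^{2}},$$
so $\int_{0}^{\infty} \frac{1}{4 \left(a^{2} + s^{2}\right)^{2}} \, ds = \frac{\pi}{16 a^{3}}$.

Setting $a = \frac{5}{4}$:
$$I = \frac{4 \pi}{125}.$$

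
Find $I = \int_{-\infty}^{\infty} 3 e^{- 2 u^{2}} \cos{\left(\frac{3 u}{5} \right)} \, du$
$\frac{3 \sqrt{2} \sqrt{\pi}}{2 e^{\frac{9}{200}}}$

Treat the cosine frequency as a parameter and define $I(b) = \int_{-\infty}^{\infty} 3 e^{- 2 u^{2}} \cos{\left(b u \right)} \, du$.

Differentiating under the integral sign,
$$I'(b) = \int_{-\infty}^{\infty} - 3 u e^{- 2 u^{2}} \sin{\left(b u \right)} \, du.$$

Integrate $\int_{-\infty}^{\infty} u \sin(b u)\, e^{- 2 u^{2}}\, du$ by parts with $w = \sin(b u)$ and $dv = u\, e^{- 2 u^{2}}\, du$, giving $v = - \frac{e^{- 2 u^{2}}}{4}$. The boundary term vanishes and
$$\int_{-\infty}^{\infty} u \sin(b u)\, e^{- 2 u^{2}}\, du = \frac{b}{4} \int_{-\infty}^{\infty} \cos(b u)\, e^{- 2 u^{2}}\, du,$$
so $I'(b) = - \frac{b}{4}\, I(b)$.

This is a separable first-order ODE; solving with the initial condition $I(0) = \int_{-\infty}^{\infty} 3 e^{- 2 u^{2}}\,du = \frac{3 \sqrt{2} \sqrt{\pi}}{2}$ gives
$$I(b) = \frac{3 \sqrt{2} \sqrt{\pi} e^{- \frac{b^{2}}{8}}}{2}.$$

Setting $b = \frac{3}{5}$:
$$I = \frac{3 \sqrt{2} \sqrt{\pi}}{2 e^{\frac{9}{200}}}.$$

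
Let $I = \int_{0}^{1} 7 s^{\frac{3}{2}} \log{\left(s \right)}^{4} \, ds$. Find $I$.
$\frac{5376}{3125}$

Start from the elementary integral
$$J(a) = \int_{0}^{1} 7 s^{a} \, ds = \frac{7}{a + 1}.$$

Differentiating under the integral sign brings down a factor of $\ln s$:
$$\frac{dJ}{da} = \int_{0}^{1} 7 s^{a} \log{\left(s \right)} \, ds = - \frac{7}{\left(a + 1\right)^{2}}.$$

Repeating $4$ times in total — each differentiation brings down another $\ln s$ — gives
$$\frac{d^{4}J}{da^{4}} = \int_{0}^{1} 7 s^{a} \log{\left(s \right)}^{4} \, ds = \frac{168}{\left(a + 1\right)^{5}},$$
and the integrand here is exactly the target integrand, so $I = \frac{168}{\left(a + 1\right)^{5}}$.

Setting $a = \frac{3}{2}$:
$$I = \frac{5376}{3125}.$$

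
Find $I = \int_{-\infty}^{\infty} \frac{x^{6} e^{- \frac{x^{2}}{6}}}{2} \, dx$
$\frac{405 \sqrt{6} \sqrt{\pi}}{2}$

Start from the elementary integral
$$J(a) = \int_{-\infty}^{\infty} \frac{e^{- a x^{2}}}{2} \, dx = \frac{\sqrt{\pi}}{2 \sqrt{a}}.$$

Differentiating under the integral sign brings down a factor of $(-x^2)$:
$$\frac{dJ}{da} = \int_{-\infty}^{\infty} - \frac{x^{2} e^{- a x^{2}}}{2} \, dx = - \frac{\sqrt{\pi}}{4 a^{\frac{3}{2}}}.$$

Repeating $3$ times in total — each differentiation brings down another $(-x^2)$ — gives
$$\frac{d^{3}J}{da^{3}} = \int_{-\infty}^{\infty} - \frac{x^{6} e^{- a x^{2}}}{2} \, dx = - \frac{15 \sqrt{\pi}}{16 a^{\frac{7}{2}}},$$
and the integrand here is $(-1)^{3}$ times the target integrand, so $I = (-1)^{3}\,\frac{d^{3}J}{da^{3}} = \frac{15 \sqrt{\pi}}{16 a^{\frac{7}{2}}}$.

Setting $a = \frac{1}{6}$:
$$I = \frac{405 \sqrt{6} \sqrt{\pi}}{2}.$$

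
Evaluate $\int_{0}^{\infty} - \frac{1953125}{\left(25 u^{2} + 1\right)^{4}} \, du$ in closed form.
$- \frac{1953125 \pi}{32}$

Begin with the known result
$$J(a) = \int_{0}^{\infty} - \frac{5}{a^{2} + u^{2}} \, du = - \frac{5 \pi}{2 a}.$$

Differentiating under the integral sign with respect to $a$,
$$\frac{dJ}{da} = \int_{0}^{\infty} \frac{10 a}{\left(a^{2} + u^{2}\right)^{2}} \, du = \frac{5 \pi}{2 a^{2}},$$
so $\int_{0}^{\infty} - \frac{5}{\left(a^{2} + u^{2}\right)^{2}} \, du = - \frac{5 \pi}{4 a^{3}}$.

Repeating — each differentiation of $1/(u^2+a^2)^j$ produces $-2ja/(u^2+a^2)^{j+1}$ — and dividing through by $-2ja$ at each step yields, after $3$ differentiations in total,
$$\int_{0}^{\infty} - \frac{5}{\left(a^{2} + u^{2}\right)^{4}} \, du = - \frac{25 \pi}{32 a^{7}}.$$

Setting $a = \frac{1}{5}$:
$$I = - \frac{1953125 \pi}{32}.$$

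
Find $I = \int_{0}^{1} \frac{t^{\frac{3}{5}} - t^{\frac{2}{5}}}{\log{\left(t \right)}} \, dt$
$\log{\left(\frac{8}{7} \right)}$

Introduce a parameter $a$ in the exponent: let $I(a) = \int_{0}^{1} \frac{- t^{\frac{2}{5}} + t^{a}}{\log{\left(t \right)}} \, dt$.

Since $\dfrac{\partial}{\partial a}\,t^{a} = t^{a} \ln t$, the $\ln t$ in the denominator cancels and
$$\frac{dI}{da} = \int_{0}^{1} t^{a} \, dt = \left[\frac{t^{a+1}}{a+1}\right]_0^1 = \frac{1}{a + 1}.$$

Integrating with respect to $a$ gives $I(a) = \log{\left(\frac{5 a}{7} + \frac{5}{7} \right)} + C$.

At $a = \frac{2}{5}$ the integrand is identically $0$, so $I(\frac{2}{5}) = 0$. The closed form gives $0$, hence $C = 0$.

Setting $a = \frac{3}{5}$:
$$I = \log{\left(\frac{8}{7} \right)}.$$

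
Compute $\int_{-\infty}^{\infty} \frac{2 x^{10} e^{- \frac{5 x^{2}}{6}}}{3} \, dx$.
$\frac{30618 \sqrt{30} \sqrt{\pi}}{3125}$

Start from the elementary integral
$$J(a) = \int_{-\infty}^{\infty} \frac{2 e^{- a x^{2}}}{3} \, dx = \frac{2 \sqrt{\pi}}{3 \sqrt{a}}.$$

Differentiating under the integral sign brings down a factor of $(-x^2)$:
$$\frac{dJ}{da} = \int_{-\infty}^{\infty} - \frac{2 x^{2} e^{- a x^{2}}}{3} \, dx = - \frac{\sqrt{\pi}}{3 a^{\frac{3}{2}}}.$$

Repeating $5$ times in total — each differentiation brings down another $(-x^2)$ — gives
$$\frac{d^{5}J}{da^{5}} = \int_{-\infty}^{\infty} - \frac{2 x^{10} e^{- a x^{2}}}{3} \, dx = - \frac{315 \sqrt{\pi}}{16 a^{\frac{11}{2}}},$$
and the integrand here is $(-1)^{5}$ times the target integrand, so $I = (-1)^{5}\,\frac{d^{5}J}{da^{5}} = \frac{315 \sqrt{\pi}}{16 a^{\frac{11}{2}}}$.

Setting $a = \frac{5}{6}$:
$$I = \frac{30618 \sqrt{30} \sqrt{\pi}}{3125}.$$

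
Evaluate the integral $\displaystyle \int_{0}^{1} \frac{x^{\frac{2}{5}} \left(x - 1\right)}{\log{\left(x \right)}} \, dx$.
$- \log{\left(7 \right)} + \log{\left(12 \right)}$

Consider the one-parameter family: let $I(a) = \int_{0}^{1} \frac{x^{\frac{7}{5}} - x^{a}}{\log{\left(x \right)}} \, dx$.

Since $\dfrac{\partial}{\partial a}\,x^{a} = x^{a} \ln x$, the $\ln x$ in the denominator cancels and
$$\frac{dI}{da} = \int_{0}^{1} -1 x^{a} \, dx = -1 \left[\frac{x^{a+1}}{a+1}\right]_0^1 = - \frac{1}{a + 1}.$$

Integrating with respect to $a$ gives $I(a) = - \log{\left(\frac{5 a}{12} + \frac{5}{12} \right)} + C$.

At $a = \frac{7}{5}$ the integrand is identically $0$, so $I(\frac{7}{5}) = 0$. The closed form gives $0$, hence $C = 0$.

Setting $a = \frac{2}{5}$:
$$I = - \log{\left(7 \right)} + \log{\left(12 \right)}.$$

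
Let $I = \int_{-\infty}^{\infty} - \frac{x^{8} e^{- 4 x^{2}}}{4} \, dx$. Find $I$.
$- \frac{105 \sqrt{\pi}}{32768}$

Consider the simpler parametrised integral
$$J(a) = \int_{-\infty}^{\infty} - \frac{e^{- a x^{2}}}{4} \, dx = - \frac{\sqrt{\pi}}{4 \sqrt{a}}.$$

Differentiating under the integral sign brings down a factor of $(-x^2)$:
$$\frac{dJ}{da} = \int_{-\infty}^{\infty} \frac{x^{2} e^{- a x^{2}}}{4} \, dx = \frac{\sqrt{\pi}}{8 a^{\frac{3}{2}}}.$$

Repeating $4$ times in total — each differentiation brings down another $(-x^2)$ — gives
$$\frac{d^{4}J}{da^{4}} = \int_{-\infty}^{\infty} - \frac{x^{8} e^{- a x^{2}}}{4} \, dx = - \frac{105 \sqrt{\pi}}{64 a^{\frac{9}{2}}},$$
and the integrand here is exactly the target integrand, so $I = - \frac{105 \sqrt{\pi}}{64 a^{\frac{9}{2}}}$.

Setting $a = 4$:
$$I = - \frac{105 \sqrt{\pi}}{32768}.$$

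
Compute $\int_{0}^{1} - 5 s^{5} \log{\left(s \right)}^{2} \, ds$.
$- \frac{5}{108}$

Begin with the known integral
$$J(a) = \int_{0}^{1} - 5 s^{a} \, ds = - \frac{5}{a + 1}.$$

Differentiating under the integral sign brings down a factor of $\ln s$:
$$\frac{dJ}{da} = \int_{0}^{1} - 5 s^{a} \log{\left(s \right)} \, ds = \frac{5}{\left(a + 1\right)^{2}}.$$

Repeating twice in total — each differentiation brings down another $\ln s$ — gives
$$\frac{d^{2}J}{da^{2}} = \int_{0}^{1} - 5 s^{a} \log{\left(s \right)}^{2} \, ds = - \frac{10}{\left(a + 1\right)^{3}},$$
and the integrand here is exactly the target integrand, so $I = - \frac{10}{\left(a + 1\right)^{3}}$.

Setting $a = 5$:
$$I = - \frac{5}{108}.$$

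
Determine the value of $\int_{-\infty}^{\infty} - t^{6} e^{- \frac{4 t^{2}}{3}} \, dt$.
$- \frac{405 \sqrt{3} \sqrt{\pi}}{1024}$

Start from the elementary integral
$$J(a) = \int_{-\infty}^{\infty} - e^{- a t^{2}} \, dt = - \frac{\sqrt{\pi}}{\sqrt{a}}.$$

Differentiating under the integral sign brings down a factor of $(-t^2)$:
$$\frac{dJ}{da} = \int_{-\infty}^{\infty} t^{2} e^{- a t^{2}} \, dt = \frac{\sqrt{\pi}}{2 a^{\frac{3}{2}}}.$$

Repeating $3$ times in total — each differentiation brings down another $(-t^2)$ — gives
$$\frac{d^{3}J}{da^{3}} = \int_{-\infty}^{\infty} t^{6} e^{- a t^{2}} \, dt = \frac{15 \sqrt{\pi}}{8 a^{\frac{7}{2}}},$$
and the integrand here is $(-1)^{3}$ times the target integrand, so $I = (-1)^{3}\,\frac{d^{3}J}{da^{3}} = - \frac{15 \sqrt{\pi}}{8 a^{\frac{7}{2}}}$.

Setting $a = \frac{4}{3}$:
$$I = - \frac{405 \sqrt{3} \sqrt{\pi}}{1024}.$$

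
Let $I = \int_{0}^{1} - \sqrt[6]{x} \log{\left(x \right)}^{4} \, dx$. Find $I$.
$- \frac{186624}{16807}$

Consider the simpler parametrised integral
$$J(a) = \int_{0}^{1} - x^{a} \, dx = - \frac{1}{a + 1}.$$

Differentiating under the integral sign brings down a factor of $\ln x$:
$$\frac{dJ}{da} = \int_{0}^{1} - x^{a} \log{\left(x \right)} \, dx = \frac{1}{\left(a + 1\right)^{2}}.$$

Repeating $4$ times in total — each differentiation brings down another $\ln x$ — gives
$$\frac{d^{4}J}{da^{4}} = \int_{0}^{1} - x^{a} \log{\left(x \right)}^{4} \, dx = - \frac{24}{\left(a + 1\right)^{5}},$$
and the integrand here is exactly the target integrand, so $I = - \frac{24}{\left(a + 1\right)^{5}}$.

Setting $a = \frac{1}{6}$:
$$I = - \frac{186624}{16807}.$$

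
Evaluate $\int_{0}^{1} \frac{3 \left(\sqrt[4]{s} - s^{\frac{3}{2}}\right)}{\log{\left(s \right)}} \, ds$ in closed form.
$- \log{\left(8 \right)}$

Replace the exponent $\frac{1}{4}$ by a parameter $a$: let $I(a) = \int_{0}^{1} \frac{3 \left(- s^{\frac{3}{2}} + s^{a}\right)}{\log{\left(s \right)}} \, ds$.

Since $\dfrac{\partial}{\partial a}\,s^{a} = s^{a} \ln s$, the $\ln s$ in the denominator cancels and
$$\frac{dI}{da} = \int_{0}^{1} 3 s^{a} \, ds = 3 \left[\frac{s^{a+1}}{a+1}\right]_0^1 = \frac{3}{a + 1}.$$

Integrating with respect to $a$ gives $I(a) = \log{\left(\frac{8 \left(a + 1\right)^{3}}{125} \right)} + C$.

At $a = \frac{3}{2}$ the integrand is identically $0$, so $I(\frac{3}{2}) = 0$. The closed form gives $0$, hence $C = 0$.

Setting $a = \frac{1}{4}$:
$$I = - \log{\left(8 \right)}.$$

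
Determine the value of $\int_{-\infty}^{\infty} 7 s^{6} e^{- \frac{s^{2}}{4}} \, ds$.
$1680 \sqrt{\pi}$

Begin with the known integral
$$J(a) = \int_{-\infty}^{\infty} 7 e^{- a s^{2}} \, ds = \frac{7 \sqrt{\pi}}{\sqrt{a}}.$$

Differentiating under the integral sign brings down a factor of $(-s^2)$:
$$\frac{dJ}{da} = \int_{-\infty}^{\infty} - 7 s^{2} e^{- a s^{2}} \, ds = - \frac{7 \sqrt{\pi}}{2 a^{\frac{3}{2}}}.$$

Repeating $3$ times in total — each differentiation brings down another $(-s^2)$ — gives
$$\frac{d^{3}J}{da^{3}} = \int_{-\infty}^{\infty} - 7 s^{6} e^{- a s^{2}} \, ds = - \frac{105 \sqrt{\pi}}{8 a^{\frac{7}{2}}},$$
and the integrand here is $(-1)^{3}$ times the target integrand, so $I = (-1)^{3}\,\frac{d^{3}J}{da^{3}} = \frac{105 \sqrt{\pi}}{8 a^{\frac{7}{2}}}$.

Setting $a = \frac{1}{4}$:
$$I = 1680 \sqrt{\pi}.$$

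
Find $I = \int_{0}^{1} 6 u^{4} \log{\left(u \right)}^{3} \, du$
$- \frac{36}{625}$

Start from the elementary integral
$$J(a) = \int_{0}^{1} 6 u^{a} \, du = \frac{6}{a + 1}.$$

Differentiating under the integral sign brings down a factor of $\ln u$:
$$\frac{dJ}{da} = \int_{0}^{1} 6 u^{a} \log{\left(u \right)} \, du = - \frac{6}{\left(a + 1\right)^{2}}.$$

Repeating $3$ times in total — each differentiation brings down another $\ln u$ — gives
$$\frac{d^{3}J}{da^{3}} = \int_{0}^{1} 6 u^{a} \log{\left(u \right)}^{3} \, du = - \frac{36}{\left(a + 1\right)^{4}},$$
and the integrand here is exactly the target integrand, so $I = - \frac{36}{\left(a + 1\right)^{4}}$.

Setting $a = 4$:
$$I = - \frac{36}{625}.$$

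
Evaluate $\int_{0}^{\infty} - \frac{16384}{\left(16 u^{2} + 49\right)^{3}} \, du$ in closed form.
$- \frac{768 \pi}{16807}$

Start from the standard arctangent integral
$$J(a) = \int_{0}^{\infty} - \frac{4}{a^{2} + u^{2}} \, du = - \frac{2 \pi}{a}.$$

Differentiating under the integral sign with respect to $a$,
$$\frac{dJ}{da} = \int_{0}^{\infty} \frac{8 a}{\left(a^{2} + u^{2}\right)^{2}} \, du = \frac{2 \pi}{a^{2}},$$
so $\int_{0}^{\infty} - \frac{4}{\left(a^{2} + u^{2}\right)^{2}} \, du = - \frac{\pi}{a^{3}}$.

Repeating — each differentiation of $1/(u^2+a^2)^j$ produces $-2ja/(u^2+a^2)^{j+1}$ — and dividing through by $-2ja$ at each step yields, after $2$ differentiations in total,
$$\int_{0}^{\infty} - \frac{4}{\left(a^{2} + u^{2}\right)^{3}} \, du = - \frac{3 \pi}{4 a^{5}}.$$

Setting $a = \frac{7}{4}$:
$$I = - \frac{768 \pi}{16807}.$$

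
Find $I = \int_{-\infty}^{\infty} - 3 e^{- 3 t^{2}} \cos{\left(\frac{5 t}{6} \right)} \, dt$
$- \frac{\sqrt{3} \sqrt{\pi}}{e^{\frac{25}{432}}}$

Define $I(b) = \int_{-\infty}^{\infty} - 3 e^{- 3 t^{2}} \cos{\left(b t \right)} \, dt$.

Differentiating under the integral sign,
$$I'(b) = \int_{-\infty}^{\infty} 3 t e^{- 3 t^{2}} \sin{\left(b t \right)} \, dt.$$

Integrate $\int_{-\infty}^{\infty} t \sin(b t)\, e^{- 3 t^{2}}\, dt$ by parts with $u = \sin(b t)$ and $dv = t\, e^{- 3 t^{2}}\, dt$, giving $v = - \frac{e^{- 3 t^{2}}}{6}$. The boundary term vanishes and
$$\int_{-\infty}^{\infty} t \sin(b t)\, e^{- 3 t^{2}}\, dt = \frac{b}{6} \int_{-\infty}^{\infty} \cos(b t)\, e^{- 3 t^{2}}\, dt,$$
so $I'(b) = - \frac{b}{6}\, I(b)$.

This is a separable first-order ODE; solving with the initial condition $I(0) = \int_{-\infty}^{\infty} - 3 e^{- 3 t^{2}}\,dt = - \sqrt{3} \sqrt{\pi}$ gives
$$I(b) = - \sqrt{3} \sqrt{\pi} e^{- \frac{b^{2}}{12}}.$$

Setting $b = \frac{5}{6}$:
$$I = - \frac{\sqrt{3} \sqrt{\pi}}{e^{\frac{25}{432}}}.$$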